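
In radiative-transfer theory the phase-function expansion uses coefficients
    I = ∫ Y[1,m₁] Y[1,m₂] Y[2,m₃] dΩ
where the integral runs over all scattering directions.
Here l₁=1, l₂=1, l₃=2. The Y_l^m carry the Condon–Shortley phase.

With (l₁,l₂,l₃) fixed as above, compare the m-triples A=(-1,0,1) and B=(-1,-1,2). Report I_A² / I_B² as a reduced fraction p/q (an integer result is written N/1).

Shared (l₁,l₂,l₃)=(1,1,2): N and (l;000)² cancel in I_A²/I_B².
A: Δ = 0!·2!·2!/5! = 1/30; Racah Σ t=0..0: t=0:+1/2 = 1/2; ⇒ 3j(1 1 2; -1 0 1)² = 1/10, sgn -1
B: Δ = 0!·2!·2!/5! = 1/30; Racah Σ t=0..0: t=0:+1/4 = 1/4; ⇒ 3j(1 1 2; -1 -1 2)² = 1/5, sgn +1
I_A²/I_B² = (1/10)/(1/5) = 1/2

1/2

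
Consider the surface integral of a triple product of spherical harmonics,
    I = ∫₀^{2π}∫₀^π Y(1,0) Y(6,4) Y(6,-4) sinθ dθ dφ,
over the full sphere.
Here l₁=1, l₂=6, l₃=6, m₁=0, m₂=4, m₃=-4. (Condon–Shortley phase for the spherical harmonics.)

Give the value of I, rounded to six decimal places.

0.000000

L=13 odd ⇒ parity kills the (l;000) factor ⇒ I = 0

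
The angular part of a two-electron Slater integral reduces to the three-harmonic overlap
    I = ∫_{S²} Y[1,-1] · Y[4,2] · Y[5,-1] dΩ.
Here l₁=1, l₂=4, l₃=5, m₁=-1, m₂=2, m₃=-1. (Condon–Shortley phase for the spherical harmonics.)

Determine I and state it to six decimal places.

-0.120286

m-sum 0 ✓  L=10 even ✓  3≤5≤5 ✓
Π(2lᵢ+1) = 3×9×11 = 297
triangle coeff Δ(1,4,5) = 1/495
Σ_t [0,0]: t=0:+1/576 = 1/576
(3j)²=5/99 [(1 4 5; 0 0 0)], sign=-1
Σ_t [0,0]: t=0:+1/2880 = 1/2880
(3j)²=2/165 [(1 4 5; -1 2 -1)], sign=+1
⇒ 4πI² = 2/11
I = (-1)√(2/11/(4π)) = -0.12028562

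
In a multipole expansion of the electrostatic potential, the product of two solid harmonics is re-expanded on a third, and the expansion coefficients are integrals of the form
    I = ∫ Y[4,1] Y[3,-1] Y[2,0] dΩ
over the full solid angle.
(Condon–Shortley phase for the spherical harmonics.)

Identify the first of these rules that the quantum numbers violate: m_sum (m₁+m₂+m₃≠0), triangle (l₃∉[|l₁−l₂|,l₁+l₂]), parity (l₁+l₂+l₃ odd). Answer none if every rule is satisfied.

azimuthal sum: 1 − 1 + 0 = 0  ✓
1 ≤ 2 ≤ 7 (triangle on l)  ✓
L = 4 + 3 + 2 = 9 (odd)  ✗

parity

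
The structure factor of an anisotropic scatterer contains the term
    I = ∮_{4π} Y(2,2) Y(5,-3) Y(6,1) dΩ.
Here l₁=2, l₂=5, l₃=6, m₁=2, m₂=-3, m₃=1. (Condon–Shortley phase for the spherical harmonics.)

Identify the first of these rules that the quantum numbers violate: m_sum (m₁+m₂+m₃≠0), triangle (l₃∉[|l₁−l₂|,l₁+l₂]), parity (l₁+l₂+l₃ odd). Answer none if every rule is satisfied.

parity

azimuthal sum: 2 − 3 + 1 = 0  ✓
3 ≤ 6 ≤ 7 (triangle on l)  ✓
L = 2 + 5 + 6 = 13 (odd)  ✗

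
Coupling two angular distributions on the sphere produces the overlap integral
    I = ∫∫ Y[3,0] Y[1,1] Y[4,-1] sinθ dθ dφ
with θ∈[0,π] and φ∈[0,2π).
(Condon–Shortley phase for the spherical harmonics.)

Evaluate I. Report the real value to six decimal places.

m-sum 0 ✓  L=8 even ✓  2≤4≤4 ✓
Π(2lᵢ+1) = 7×3×9 = 189
triangle coeff Δ(3,1,4) = 1/252
Σ_t [0,0]: t=0:+1/36 = 1/36
(3j)²=4/63 [(3 1 4; 0 0 0)], sign=+1
Σ_t [0,0]: t=0:+1/72 = 1/72
(3j)²=5/126 [(3 1 4; 0 1 -1)], sign=-1
⇒ 4πI² = 10/21
I = (-1)√(10/21/(4π)) = -0.19466390

-0.194664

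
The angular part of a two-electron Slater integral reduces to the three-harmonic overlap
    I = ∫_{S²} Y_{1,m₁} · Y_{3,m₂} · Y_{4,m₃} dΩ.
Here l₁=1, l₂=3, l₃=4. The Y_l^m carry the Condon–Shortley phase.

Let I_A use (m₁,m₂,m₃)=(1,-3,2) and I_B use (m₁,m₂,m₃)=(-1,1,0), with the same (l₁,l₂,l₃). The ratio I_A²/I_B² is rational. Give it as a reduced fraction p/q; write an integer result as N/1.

1/6

l's match ⇒ only the (l;m) 3-j factors differ between A and B.
A: triangle coeff Δ(1,3,4) = 1/252; Σ_t [0,0]: t=0:+1/1440 = 1/1440; (3j)²=1/252 [(1 3 4; 1 -3 2)], sign=+1
B: triangle coeff Δ(1,3,4) = 1/252; Σ_t [0,0]: t=0:+1/96 = 1/96; (3j)²=1/42 [(1 3 4; -1 1 0)], sign=+1
I_A²/I_B² = (1/252)/(1/42) = 1/6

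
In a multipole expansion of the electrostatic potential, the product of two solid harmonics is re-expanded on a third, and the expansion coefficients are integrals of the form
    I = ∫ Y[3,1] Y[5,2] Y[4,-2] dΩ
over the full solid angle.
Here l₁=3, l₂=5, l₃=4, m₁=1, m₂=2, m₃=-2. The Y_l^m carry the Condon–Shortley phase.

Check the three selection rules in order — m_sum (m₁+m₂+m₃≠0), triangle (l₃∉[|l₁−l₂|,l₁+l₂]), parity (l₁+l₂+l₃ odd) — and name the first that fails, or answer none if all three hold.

m₁+m₂+m₃ = 1 + 2 − 2 = 1  ✗
triangle: |3−5|=2 ≤ l₃=4 ≤ 3+5=8
parity: l₁+l₂+l₃ = 12 is even

m_sum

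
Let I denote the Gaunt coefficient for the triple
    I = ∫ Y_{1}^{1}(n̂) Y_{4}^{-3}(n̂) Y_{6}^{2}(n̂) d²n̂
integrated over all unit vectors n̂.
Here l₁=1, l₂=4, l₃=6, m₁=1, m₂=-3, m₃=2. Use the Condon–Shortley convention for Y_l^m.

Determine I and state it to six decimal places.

0.000000

triangle: need 3≤l₃≤5, have 6; I=0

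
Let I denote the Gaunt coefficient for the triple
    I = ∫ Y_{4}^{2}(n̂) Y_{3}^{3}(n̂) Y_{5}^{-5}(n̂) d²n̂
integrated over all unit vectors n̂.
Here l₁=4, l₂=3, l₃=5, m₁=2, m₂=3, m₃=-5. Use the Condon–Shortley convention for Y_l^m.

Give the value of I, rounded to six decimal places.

0.138791

Checks pass: Σm=0; 12 even; l₃=5∈[1,7].
(2·4+1)(2·3+1)(2·5+1) = 693
Δ: 2! 6! 4! / 13! → 1/180180
sum: t=0:+1/576 t=1:−1/144 t=2:+1/576 = -1/288
3j²(4 3 5; 0 0 0) = Δ·Π!·Σ² = 20/1001  (sign +1)
sum: t=2:+1/34560 = 1/34560
3j²(4 3 5; 2 3 -5) = Δ·Π!·Σ² = 5/286  (sign +1)
combine: 4πI² = 693·20/1001·5/286 = 450/1859
take √, sign +1: I = 0.13879110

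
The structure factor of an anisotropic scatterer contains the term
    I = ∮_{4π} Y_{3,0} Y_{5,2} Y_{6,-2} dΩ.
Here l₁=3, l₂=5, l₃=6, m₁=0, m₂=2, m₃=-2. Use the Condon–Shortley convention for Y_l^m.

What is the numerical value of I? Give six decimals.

Checks pass: Σm=0; 14 even; l₃=6∈[2,8].
(2·3+1)(2·5+1)(2·6+1) = 1001
Δ: 2! 4! 8! / 15! → 1/675675
sum: t=0:+1/8640 t=1:−1/2304 t=2:+1/8640 = -7/34560
3j²(3 5 6; 0 0 0) = Δ·Π!·Σ² = 7/429  (sign -1)
sum: t=0:+1/60480 t=1:−1/5760 t=2:+1/8640 = -1/24192
3j²(3 5 6; 0 2 -2) = Δ·Π!·Σ² = 8/3003  (sign -1)
combine: 4πI² = 1001·7/429·8/3003 = 56/1287
take √, sign +1: I = 0.05884368

0.058844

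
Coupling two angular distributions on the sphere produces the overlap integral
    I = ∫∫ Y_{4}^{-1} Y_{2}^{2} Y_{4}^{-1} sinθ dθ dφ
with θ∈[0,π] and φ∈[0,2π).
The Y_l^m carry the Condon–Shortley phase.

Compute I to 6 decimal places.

m-sum 0 ✓  L=10 even ✓  2≤4≤6 ✓
Π(2lᵢ+1) = 9×5×9 = 405
triangle coeff Δ(4,2,4) = 1/13860
Σ_t [0,2]: t=0:+1/192 t=1:−1/36 t=2:+1/192 = -5/288
(3j)²=20/693 [(4 2 4; 0 0 0)], sign=-1
Σ_t [2,2]: t=2:+1/144 = 1/144
(3j)²=10/231 [(4 2 4; -1 2 -1)], sign=-1
⇒ 4πI² = 3000/5929
I = (+1)√(3000/5929/(4π)) = 0.20066192

0.200662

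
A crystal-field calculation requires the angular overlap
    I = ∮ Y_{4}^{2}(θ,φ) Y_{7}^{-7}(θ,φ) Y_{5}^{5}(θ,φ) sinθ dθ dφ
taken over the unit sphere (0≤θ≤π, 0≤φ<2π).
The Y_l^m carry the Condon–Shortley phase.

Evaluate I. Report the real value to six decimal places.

Checks pass: Σm=0; 16 even; l₃=5∈[3,11].
(2·4+1)(2·7+1)(2·5+1) = 1485
Δ: 6! 2! 8! / 17! → 1/6126120
sum: t=2:+1/69120 t=3:−1/20736 t=4:+1/69120 = -1/51840
3j²(4 7 5; 0 0 0) = Δ·Π!·Σ² = 280/21879  (sign +1)
sum: t=0:+1/58060800 = 1/58060800
3j²(4 7 5; 2 -7 5) = Δ·Π!·Σ² = 3/136  (sign +1)
combine: 4πI² = 1485·280/21879·3/136 = 1575/3757
take √, sign +1: I = 0.18264793

0.182648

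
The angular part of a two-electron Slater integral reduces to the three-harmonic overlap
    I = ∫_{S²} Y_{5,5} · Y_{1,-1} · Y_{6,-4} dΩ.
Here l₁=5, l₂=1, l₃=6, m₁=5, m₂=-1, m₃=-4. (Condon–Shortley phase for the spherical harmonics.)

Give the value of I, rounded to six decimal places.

Checks pass: Σm=0; 12 even; l₃=6∈[4,6].
(2·5+1)(2·1+1)(2·6+1) = 429
Δ: 0! 10! 2! / 13! → 1/858
sum: t=0:+1/14400 = 1/14400
3j²(5 1 6; 0 0 0) = Δ·Π!·Σ² = 6/143  (sign +1)
sum: t=0:+1/7257600 = 1/7257600
3j²(5 1 6; 5 -1 -4) = Δ·Π!·Σ² = 1/858  (sign +1)
combine: 4πI² = 429·6/143·1/858 = 3/143
take √, sign +1: I = 0.04085899

0.040859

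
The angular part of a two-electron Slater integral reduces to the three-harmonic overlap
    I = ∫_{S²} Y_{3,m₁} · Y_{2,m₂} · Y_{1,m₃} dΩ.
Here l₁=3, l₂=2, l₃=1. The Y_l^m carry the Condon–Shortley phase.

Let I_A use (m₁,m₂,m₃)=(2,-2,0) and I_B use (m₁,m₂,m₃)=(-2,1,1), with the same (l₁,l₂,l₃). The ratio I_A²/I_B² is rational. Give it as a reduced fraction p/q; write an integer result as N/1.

Shared (l₁,l₂,l₃)=(3,2,1): N and (l;000)² cancel in I_A²/I_B².
A: Δ = 4!·2!·0!/7! = 1/105; Racah Σ t=0..0: t=0:+1/24 = 1/24; ⇒ 3j(3 2 1; 2 -2 0)² = 1/21, sgn -1
B: Δ = 4!·2!·0!/7! = 1/105; Racah Σ t=3..3: t=3:−1/12 = -1/12; ⇒ 3j(3 2 1; -2 1 1)² = 2/21, sgn -1
I_A²/I_B² = (1/21)/(2/21) = 1/2

1/2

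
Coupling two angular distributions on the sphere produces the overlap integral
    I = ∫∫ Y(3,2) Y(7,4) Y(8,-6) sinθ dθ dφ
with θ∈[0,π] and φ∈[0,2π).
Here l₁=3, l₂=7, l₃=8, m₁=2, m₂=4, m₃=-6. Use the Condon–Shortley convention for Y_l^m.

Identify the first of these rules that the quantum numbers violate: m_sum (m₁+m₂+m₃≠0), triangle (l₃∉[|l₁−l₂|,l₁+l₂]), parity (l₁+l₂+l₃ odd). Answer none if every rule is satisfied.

none

m₁+m₂+m₃ = 2 + 4 − 6 = 0  ✓
triangle: |3−7|=4 ≤ l₃=8 ≤ 3+7=10  ✓
parity: l₁+l₂+l₃ = 18 is even  ✓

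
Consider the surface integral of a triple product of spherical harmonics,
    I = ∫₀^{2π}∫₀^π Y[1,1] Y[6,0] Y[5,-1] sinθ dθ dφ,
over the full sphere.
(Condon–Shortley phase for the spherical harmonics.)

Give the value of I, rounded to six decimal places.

Rules hold: Σm=0, L=12 even, 5≤5≤7.
N = 3·13·11 = 429
Δ = 2!·0!·10!/13! = 1/858
Racah Σ t=1..1: t=1:−1/14400 = -1/14400
⇒ 3j(1 6 5; 0 0 0)² = 6/143, sgn +1
Racah Σ t=0..0: t=0:+1/34560 = 1/34560
⇒ 3j(1 6 5; 1 0 -1)² = 5/286, sgn +1
4πI² = N·(3j₀)²·(3jₘ)² = 45/143
I = +1·√(0.314685/4π) = 0.15824621

0.158246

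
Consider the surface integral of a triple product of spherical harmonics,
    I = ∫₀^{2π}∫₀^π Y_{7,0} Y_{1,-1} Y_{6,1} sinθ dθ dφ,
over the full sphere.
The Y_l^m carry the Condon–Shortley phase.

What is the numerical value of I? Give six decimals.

Rules hold: Σm=0, L=14 even, 6≤6≤8.
N = 15·3·13 = 585
Δ = 2!·12!·0!/15! = 1/1365
Racah Σ t=1..1: t=1:−1/518400 = -1/518400
⇒ 3j(7 1 6; 0 0 0)² = 7/195, sgn -1
Racah Σ t=0..0: t=0:+1/1209600 = 1/1209600
⇒ 3j(7 1 6; 0 -1 1)² = 1/65, sgn -1
4πI² = N·(3j₀)²·(3jₘ)² = 21/65
I = +1·√(0.323077/4π) = 0.16034227

0.160342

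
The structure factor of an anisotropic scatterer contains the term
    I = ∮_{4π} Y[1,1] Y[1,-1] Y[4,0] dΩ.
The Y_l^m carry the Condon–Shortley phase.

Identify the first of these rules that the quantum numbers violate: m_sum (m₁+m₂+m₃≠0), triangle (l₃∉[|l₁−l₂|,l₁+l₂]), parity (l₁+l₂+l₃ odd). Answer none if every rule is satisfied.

triangle

Σmᵢ = 0  ✓
l₃∈[|l₁−l₂|,l₁+l₂]=[0,2], have l₃=4  ✗
Σlᵢ = 6 ⇒ even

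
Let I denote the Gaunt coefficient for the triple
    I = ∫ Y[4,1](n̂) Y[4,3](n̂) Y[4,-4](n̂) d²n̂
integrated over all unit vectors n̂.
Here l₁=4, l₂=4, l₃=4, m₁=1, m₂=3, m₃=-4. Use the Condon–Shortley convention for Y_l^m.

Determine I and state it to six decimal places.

-0.168431

Checks pass: Σm=0; 12 even; l₃=4∈[0,8].
(2·4+1)(2·4+1)(2·4+1) = 729
Δ: 4! 4! 4! / 13! → 1/450450
sum: t=0:+1/13824 t=1:−1/216 t=2:+1/64 t=3:−1/216 t=4:+1/13824 = 5/768
3j²(4 4 4; 0 0 0) = Δ·Π!·Σ² = 18/1001  (sign +1)
sum: t=3:−1/3456 = -1/3456
3j²(4 4 4; 1 3 -4) = Δ·Π!·Σ² = 35/1287  (sign -1)
combine: 4πI² = 729·18/1001·35/1287 = 7290/20449
take √, sign -1: I = -0.16843130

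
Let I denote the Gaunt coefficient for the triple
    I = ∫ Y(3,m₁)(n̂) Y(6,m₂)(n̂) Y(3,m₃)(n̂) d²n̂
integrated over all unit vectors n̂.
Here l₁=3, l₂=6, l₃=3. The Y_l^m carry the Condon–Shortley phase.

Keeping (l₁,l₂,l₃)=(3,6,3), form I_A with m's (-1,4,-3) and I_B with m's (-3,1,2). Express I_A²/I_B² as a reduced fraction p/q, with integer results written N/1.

Same 3,6,3: normalisation and zero-m 3j drop out of the ratio.
A: Δ: 6! 0! 6! / 13! → 1/12012; sum: t=4:+1/34560 = 1/34560; 3j²(3 6 3; -1 4 -3) = Δ·Π!·Σ² = 5/286  (sign +1)
B: Δ: 6! 0! 6! / 13! → 1/12012; sum: t=6:+1/86400 = 1/86400; 3j²(3 6 3; -3 1 2) = Δ·Π!·Σ² = 1/1716  (sign -1)
I_A²/I_B² = (5/286)/(1/1716) = 30/1

30/1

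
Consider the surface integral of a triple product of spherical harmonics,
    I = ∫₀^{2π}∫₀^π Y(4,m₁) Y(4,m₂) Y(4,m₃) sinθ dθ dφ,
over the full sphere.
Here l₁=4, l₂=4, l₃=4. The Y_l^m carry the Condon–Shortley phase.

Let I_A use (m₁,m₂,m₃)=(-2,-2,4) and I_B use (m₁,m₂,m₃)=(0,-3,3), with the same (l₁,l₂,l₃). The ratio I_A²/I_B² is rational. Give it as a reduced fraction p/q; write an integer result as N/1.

l's match ⇒ only the (l;m) 3-j factors differ between A and B.
A: triangle coeff Δ(4,4,4) = 1/450450; Σ_t [2,2]: t=2:+1/2304 = 1/2304; (3j)²=5/143 [(4 4 4; -2 -2 4)], sign=+1
B: triangle coeff Δ(4,4,4) = 1/450450; Σ_t [0,1]: t=0:+1/3456 t=1:−1/864 = -1/1152; (3j)²=7/286 [(4 4 4; 0 -3 3)], sign=+1
I_A²/I_B² = (5/143)/(7/286) = 10/7

10/7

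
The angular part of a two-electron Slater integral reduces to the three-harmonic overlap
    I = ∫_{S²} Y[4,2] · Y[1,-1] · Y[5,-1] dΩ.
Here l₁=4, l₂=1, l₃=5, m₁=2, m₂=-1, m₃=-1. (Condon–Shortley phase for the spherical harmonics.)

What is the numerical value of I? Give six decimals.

Rules hold: Σm=0, L=10 even, 3≤5≤5.
N = 9·3·11 = 297
Δ = 0!·8!·2!/11! = 1/495
Racah Σ t=0..0: t=0:+1/576 = 1/576
⇒ 3j(4 1 5; 0 0 0)² = 5/99, sgn -1
Racah Σ t=0..0: t=0:+1/2880 = 1/2880
⇒ 3j(4 1 5; 2 -1 -1)² = 2/165, sgn +1
4πI² = N·(3j₀)²·(3jₘ)² = 2/11
I = -1·√(0.181818/4π) = -0.12028562

-0.120286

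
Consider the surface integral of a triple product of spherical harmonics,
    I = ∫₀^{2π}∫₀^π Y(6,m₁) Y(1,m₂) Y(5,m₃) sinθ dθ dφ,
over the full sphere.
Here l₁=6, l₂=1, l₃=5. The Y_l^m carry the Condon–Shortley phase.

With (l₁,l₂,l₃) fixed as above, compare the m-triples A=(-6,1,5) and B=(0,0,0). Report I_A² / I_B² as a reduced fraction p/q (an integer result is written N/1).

Same 6,1,5: normalisation and zero-m 3j drop out of the ratio.
A: Δ: 2! 10! 0! / 13! → 1/858; sum: t=2:+1/7257600 = 1/7257600; 3j²(6 1 5; -6 1 5) = Δ·Π!·Σ² = 1/13  (sign +1)
B: Δ: 2! 10! 0! / 13! → 1/858; sum: t=1:−1/14400 = -1/14400; 3j²(6 1 5; 0 0 0) = Δ·Π!·Σ² = 6/143  (sign +1)
I_A²/I_B² = (1/13)/(6/143) = 11/6

11/6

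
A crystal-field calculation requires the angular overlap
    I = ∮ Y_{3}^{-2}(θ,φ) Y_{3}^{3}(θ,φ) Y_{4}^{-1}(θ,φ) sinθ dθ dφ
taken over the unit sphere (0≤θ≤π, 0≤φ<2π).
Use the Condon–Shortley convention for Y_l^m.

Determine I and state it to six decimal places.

0.140463

Checks pass: Σm=0; 10 even; l₃=4∈[0,6].
(2·3+1)(2·3+1)(2·4+1) = 441
Δ: 2! 4! 4! / 11! → 1/34650
sum: t=0:+1/72 t=1:−1/16 t=2:+1/72 = -5/144
3j²(3 3 4; 0 0 0) = Δ·Π!·Σ² = 2/77  (sign -1)
sum: t=2:+1/288 = 1/288
3j²(3 3 4; -2 3 -1) = Δ·Π!·Σ² = 5/231  (sign -1)
combine: 4πI² = 441·2/77·5/231 = 30/121
take √, sign +1: I = 0.14046335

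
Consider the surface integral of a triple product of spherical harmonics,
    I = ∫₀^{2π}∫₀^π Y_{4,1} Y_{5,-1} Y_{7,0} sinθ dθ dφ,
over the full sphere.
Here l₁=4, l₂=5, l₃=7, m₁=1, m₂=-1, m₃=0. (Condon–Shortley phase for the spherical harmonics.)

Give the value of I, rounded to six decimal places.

0.017039

Rules hold: Σm=0, L=16 even, 1≤7≤9.
N = 9·11·15 = 1485
Δ = 2!·6!·8!/17! = 1/6126120
Racah Σ t=0..2: t=0:+1/69120 t=1:−1/20736 t=2:+1/69120 = -1/51840
⇒ 3j(4 5 7; 0 0 0)² = 280/21879, sgn +1
Racah Σ t=0..2: t=0:+1/41472 t=1:−1/34560 t=2:+1/345600 = -1/518400
⇒ 3j(4 5 7; 1 -1 0)² = 7/36465, sgn +1
4πI² = N·(3j₀)²·(3jₘ)² = 1960/537251
I = +1·√(0.0036482/4π) = 0.01703862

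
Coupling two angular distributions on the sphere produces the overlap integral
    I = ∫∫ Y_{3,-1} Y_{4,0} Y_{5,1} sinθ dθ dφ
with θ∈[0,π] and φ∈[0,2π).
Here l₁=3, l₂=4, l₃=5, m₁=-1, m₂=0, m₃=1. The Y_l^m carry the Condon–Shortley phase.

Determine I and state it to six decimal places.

-0.086020

m-sum 0 ✓  L=12 even ✓  1≤5≤7 ✓
Π(2lᵢ+1) = 7×9×11 = 693
triangle coeff Δ(3,4,5) = 1/180180
Σ_t [0,2]: t=0:+1/576 t=1:−1/144 t=2:+1/576 = -1/288
(3j)²=20/1001 [(3 4 5; 0 0 0)], sign=+1
Σ_t [0,2]: t=0:+1/2304 t=1:−1/216 t=2:+1/384 = -11/6912
(3j)²=11/1638 [(3 4 5; -1 0 1)], sign=-1
⇒ 4πI² = 110/1183
I = (-1)√(110/1183/(4π)) = -0.08601992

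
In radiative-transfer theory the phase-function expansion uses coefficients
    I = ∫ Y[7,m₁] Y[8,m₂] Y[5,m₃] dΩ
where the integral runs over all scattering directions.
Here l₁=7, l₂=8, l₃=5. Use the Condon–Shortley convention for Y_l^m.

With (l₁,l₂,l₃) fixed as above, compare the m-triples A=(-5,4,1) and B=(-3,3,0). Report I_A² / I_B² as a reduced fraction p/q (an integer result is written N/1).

l's match ⇒ only the (l;m) 3-j factors differ between A and B.
A: triangle coeff Δ(7,8,5) = 1/814773960; Σ_t [8,10]: t=8:+1/92897280 t=9:−1/78382080 t=10:+1/696729600 = -1/1791590400; (3j)²=11/151164 [(7 8 5; -5 4 1)], sign=-1
B: triangle coeff Δ(7,8,5) = 1/814773960; Σ_t [6,10]: t=6:+1/49766400 t=7:−1/8709120 t=8:+1/11612160 t=9:−1/104509440 t=10:+1/10450944000 = -1/55296000; (3j)²=81/33592 [(7 8 5; -3 3 0)], sign=+1
I_A²/I_B² = (11/151164)/(81/33592) = 22/729

22/729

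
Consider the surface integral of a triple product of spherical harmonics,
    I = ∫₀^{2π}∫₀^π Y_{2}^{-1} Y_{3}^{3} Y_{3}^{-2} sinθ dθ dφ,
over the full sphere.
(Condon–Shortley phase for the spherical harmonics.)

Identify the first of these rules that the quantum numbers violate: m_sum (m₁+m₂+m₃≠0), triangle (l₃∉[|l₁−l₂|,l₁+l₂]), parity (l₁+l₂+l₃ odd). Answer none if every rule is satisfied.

none

m₁+m₂+m₃ = -1 + 3 − 2 = 0  ✓
triangle: |2−3|=1 ≤ l₃=3 ≤ 2+3=5  ✓
parity: l₁+l₂+l₃ = 8 is even  ✓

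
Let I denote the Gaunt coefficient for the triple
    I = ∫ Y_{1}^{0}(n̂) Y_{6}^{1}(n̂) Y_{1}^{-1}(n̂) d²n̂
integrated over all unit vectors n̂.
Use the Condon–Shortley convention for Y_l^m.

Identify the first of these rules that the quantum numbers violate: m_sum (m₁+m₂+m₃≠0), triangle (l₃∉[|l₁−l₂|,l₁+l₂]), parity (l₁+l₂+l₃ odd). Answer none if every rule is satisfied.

m₁+m₂+m₃ = 0 + 1 − 1 = 0  ✓
triangle: |1−6|=5 ≤ l₃=1 ≤ 1+6=7  ✗
parity: l₁+l₂+l₃ = 8 is even

triangle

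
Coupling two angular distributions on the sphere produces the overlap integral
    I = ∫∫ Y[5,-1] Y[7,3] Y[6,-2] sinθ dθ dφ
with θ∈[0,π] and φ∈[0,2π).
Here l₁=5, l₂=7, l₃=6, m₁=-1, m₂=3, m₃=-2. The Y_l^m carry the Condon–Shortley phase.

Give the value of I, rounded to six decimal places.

m-sum 0 ✓  L=18 even ✓  2≤6≤12 ✓
Π(2lᵢ+1) = 11×15×13 = 2145
triangle coeff Δ(5,7,6) = 1/174594420
Σ_t [1,5]: t=1:−1/4147200 t=2:+1/207360 t=3:−1/82944 t=4:+1/207360 t=5:−1/4147200 = -1/345600
(3j)²=420/46189 [(5 7 6; 0 0 0)], sign=-1
Σ_t [2,6]: t=2:+1/46448640 t=3:−1/1088640 t=4:+1/276480 t=5:−1/518400 t=6:+1/9953280 = 23/25804800
(3j)²=42849/6466460 [(5 7 6; -1 3 -2)], sign=+1
⇒ 4πI² = 1928205/14919047
I = (-1)√(1928205/14919047/(4π)) = -0.10141475

-0.101415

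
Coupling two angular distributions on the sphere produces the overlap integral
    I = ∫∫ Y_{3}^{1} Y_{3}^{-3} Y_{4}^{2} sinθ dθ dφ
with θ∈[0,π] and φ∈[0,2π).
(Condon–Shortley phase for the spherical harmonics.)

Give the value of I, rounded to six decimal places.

-0.188451

m-sum 0 ✓  L=10 even ✓  0≤4≤6 ✓
Π(2lᵢ+1) = 7×7×9 = 441
triangle coeff Δ(3,3,4) = 1/34650
Σ_t [0,2]: t=0:+1/72 t=1:−1/16 t=2:+1/72 = -5/144
(3j)²=2/77 [(3 3 4; 0 0 0)], sign=-1
Σ_t [0,0]: t=0:+1/192 = 1/192
(3j)²=3/77 [(3 3 4; 1 -3 2)], sign=+1
⇒ 4πI² = 54/121
I = (-1)√(54/121/(4π)) = -0.18845135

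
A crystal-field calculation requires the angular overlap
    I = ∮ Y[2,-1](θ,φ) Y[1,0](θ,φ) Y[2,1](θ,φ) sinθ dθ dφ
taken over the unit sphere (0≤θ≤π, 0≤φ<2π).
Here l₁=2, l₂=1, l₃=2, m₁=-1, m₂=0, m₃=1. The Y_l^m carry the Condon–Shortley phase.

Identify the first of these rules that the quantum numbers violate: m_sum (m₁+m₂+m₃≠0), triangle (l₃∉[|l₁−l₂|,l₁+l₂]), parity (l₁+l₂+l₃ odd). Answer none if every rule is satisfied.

m₁+m₂+m₃ = -1 + 0 + 1 = 0  ✓
triangle: |2−1|=1 ≤ l₃=2 ≤ 2+1=3  ✓
parity: l₁+l₂+l₃ = 5 is odd  ✗

parity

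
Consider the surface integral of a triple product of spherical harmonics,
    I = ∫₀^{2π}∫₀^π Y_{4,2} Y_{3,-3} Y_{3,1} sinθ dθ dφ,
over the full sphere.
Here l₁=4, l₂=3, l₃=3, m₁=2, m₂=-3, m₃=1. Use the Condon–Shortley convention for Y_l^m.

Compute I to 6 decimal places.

-0.188451

Checks pass: Σm=0; 10 even; l₃=3∈[1,7].
(2·4+1)(2·3+1)(2·3+1) = 441
Δ: 4! 4! 2! / 11! → 1/34650
sum: t=1:−1/72 t=2:+1/16 t=3:−1/72 = 5/144
3j²(4 3 3; 0 0 0) = Δ·Π!·Σ² = 2/77  (sign -1)
sum: t=0:+1/192 = 1/192
3j²(4 3 3; 2 -3 1) = Δ·Π!·Σ² = 3/77  (sign +1)
combine: 4πI² = 441·2/77·3/77 = 54/121
take √, sign -1: I = -0.18845135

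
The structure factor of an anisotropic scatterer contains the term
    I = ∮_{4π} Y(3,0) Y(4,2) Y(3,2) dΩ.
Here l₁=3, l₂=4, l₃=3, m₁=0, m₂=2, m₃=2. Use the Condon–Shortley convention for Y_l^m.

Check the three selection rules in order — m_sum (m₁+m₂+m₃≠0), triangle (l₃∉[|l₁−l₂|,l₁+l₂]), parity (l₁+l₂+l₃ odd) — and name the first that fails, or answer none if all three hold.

Σmᵢ = 4  ✗
l₃∈[|l₁−l₂|,l₁+l₂]=[1,7], have l₃=3
Σlᵢ = 10 ⇒ even

m_sum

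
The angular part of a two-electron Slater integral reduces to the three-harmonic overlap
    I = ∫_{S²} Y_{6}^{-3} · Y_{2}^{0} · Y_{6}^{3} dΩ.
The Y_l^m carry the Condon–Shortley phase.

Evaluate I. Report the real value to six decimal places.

Checks pass: Σm=0; 14 even; l₃=6∈[4,8].
(2·6+1)(2·2+1)(2·6+1) = 845
Δ: 2! 10! 2! / 15! → 1/90090
sum: t=0:+1/69120 t=1:−1/14400 t=2:+1/69120 = -7/172800
3j²(6 2 6; 0 0 0) = Δ·Π!·Σ² = 14/715  (sign -1)
sum: t=0:+1/1451520 t=1:−1/80640 t=2:+1/120960 = -1/290304
3j²(6 2 6; -3 0 3) = Δ·Π!·Σ² = 5/2002  (sign +1)
combine: 4πI² = 845·14/715·5/2002 = 5/121
take √, sign -1: I = -0.05734392

-0.057344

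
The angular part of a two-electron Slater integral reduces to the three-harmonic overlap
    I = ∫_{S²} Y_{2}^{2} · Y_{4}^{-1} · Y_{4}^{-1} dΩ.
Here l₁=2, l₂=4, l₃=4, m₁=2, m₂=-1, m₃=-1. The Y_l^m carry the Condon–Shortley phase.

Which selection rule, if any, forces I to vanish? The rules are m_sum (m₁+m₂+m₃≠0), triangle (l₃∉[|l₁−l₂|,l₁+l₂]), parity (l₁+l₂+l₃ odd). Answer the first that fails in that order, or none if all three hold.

Σmᵢ = 0  ✓
l₃∈[|l₁−l₂|,l₁+l₂]=[2,6], have l₃=4  ✓
Σlᵢ = 10 ⇒ even  ✓

none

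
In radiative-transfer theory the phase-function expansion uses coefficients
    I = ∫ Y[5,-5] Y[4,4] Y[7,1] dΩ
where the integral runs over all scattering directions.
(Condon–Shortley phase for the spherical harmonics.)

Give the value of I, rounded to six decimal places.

Checks pass: Σm=0; 16 even; l₃=7∈[1,9].
(2·5+1)(2·4+1)(2·7+1) = 1485
Δ: 2! 8! 6! / 17! → 1/6126120
sum: t=0:+1/69120 t=1:−1/20736 t=2:+1/69120 = -1/51840
3j²(5 4 7; 0 0 0) = Δ·Π!·Σ² = 280/21879  (sign +1)
sum: t=2:+1/58060800 = 1/58060800
3j²(5 4 7; -5 4 1) = Δ·Π!·Σ² = 1/4862  (sign +1)
combine: 4πI² = 1485·280/21879·1/4862 = 2100/537251
take √, sign +1: I = 0.01763665

0.017637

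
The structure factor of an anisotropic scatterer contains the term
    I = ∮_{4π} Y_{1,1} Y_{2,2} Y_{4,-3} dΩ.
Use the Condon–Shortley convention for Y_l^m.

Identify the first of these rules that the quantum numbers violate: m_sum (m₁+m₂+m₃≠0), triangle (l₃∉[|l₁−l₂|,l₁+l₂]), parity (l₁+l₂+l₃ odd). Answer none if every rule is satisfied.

Σmᵢ = 0  ✓
l₃∈[|l₁−l₂|,l₁+l₂]=[1,3], have l₃=4  ✗
Σlᵢ = 7 ⇒ odd

triangle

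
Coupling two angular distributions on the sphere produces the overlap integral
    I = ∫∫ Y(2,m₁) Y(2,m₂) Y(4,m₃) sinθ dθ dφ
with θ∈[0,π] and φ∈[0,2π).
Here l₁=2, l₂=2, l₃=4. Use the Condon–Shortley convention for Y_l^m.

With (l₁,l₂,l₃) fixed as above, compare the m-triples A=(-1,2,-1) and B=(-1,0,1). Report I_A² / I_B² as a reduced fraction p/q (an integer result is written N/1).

Shared (l₁,l₂,l₃)=(2,2,4): N and (l;000)² cancel in I_A²/I_B².
A: Δ = 0!·4!·4!/9! = 1/630; Racah Σ t=0..0: t=0:+1/144 = 1/144; ⇒ 3j(2 2 4; -1 2 -1)² = 1/126, sgn -1
B: Δ = 0!·4!·4!/9! = 1/630; Racah Σ t=0..0: t=0:+1/24 = 1/24; ⇒ 3j(2 2 4; -1 0 1)² = 1/21, sgn -1
I_A²/I_B² = (1/126)/(1/21) = 1/6

1/6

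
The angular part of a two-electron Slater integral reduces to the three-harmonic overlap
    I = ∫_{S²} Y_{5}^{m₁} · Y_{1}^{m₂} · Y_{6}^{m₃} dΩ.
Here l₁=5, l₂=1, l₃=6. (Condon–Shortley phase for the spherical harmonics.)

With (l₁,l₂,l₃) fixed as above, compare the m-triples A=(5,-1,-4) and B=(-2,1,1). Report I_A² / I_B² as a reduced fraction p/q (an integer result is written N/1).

Shared (l₁,l₂,l₃)=(5,1,6): N and (l;000)² cancel in I_A²/I_B².
A: Δ = 0!·10!·2!/13! = 1/858; Racah Σ t=0..0: t=0:+1/7257600 = 1/7257600; ⇒ 3j(5 1 6; 5 -1 -4)² = 1/858, sgn +1
B: Δ = 0!·10!·2!/13! = 1/858; Racah Σ t=0..0: t=0:+1/60480 = 1/60480; ⇒ 3j(5 1 6; -2 1 1)² = 5/429, sgn -1
I_A²/I_B² = (1/858)/(5/429) = 1/10

1/10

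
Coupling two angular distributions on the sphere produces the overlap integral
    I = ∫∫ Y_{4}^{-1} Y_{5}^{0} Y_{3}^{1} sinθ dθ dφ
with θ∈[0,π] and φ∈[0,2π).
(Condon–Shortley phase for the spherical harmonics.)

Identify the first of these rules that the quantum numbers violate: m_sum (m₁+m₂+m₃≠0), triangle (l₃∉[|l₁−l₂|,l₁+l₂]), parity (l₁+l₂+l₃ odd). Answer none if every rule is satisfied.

azimuthal sum: -1 + 0 + 1 = 0  ✓
1 ≤ 3 ≤ 9 (triangle on l)  ✓
L = 4 + 5 + 3 = 12 (even)  ✓

none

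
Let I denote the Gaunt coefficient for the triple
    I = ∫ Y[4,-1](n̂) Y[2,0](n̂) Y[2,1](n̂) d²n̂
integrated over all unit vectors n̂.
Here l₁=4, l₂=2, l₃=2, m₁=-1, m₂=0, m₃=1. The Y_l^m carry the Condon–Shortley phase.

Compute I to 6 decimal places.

-0.220728

Rules hold: Σm=0, L=8 even, 2≤2≤6.
N = 9·5·5 = 225
Δ = 4!·4!·0!/9! = 1/630
Racah Σ t=2..2: t=2:+1/16 = 1/16
⇒ 3j(4 2 2; 0 0 0)² = 2/35, sgn +1
Racah Σ t=2..2: t=2:+1/24 = 1/24
⇒ 3j(4 2 2; -1 0 1)² = 1/21, sgn -1
4πI² = N·(3j₀)²·(3jₘ)² = 30/49
I = -1·√(0.612245/4π) = -0.22072812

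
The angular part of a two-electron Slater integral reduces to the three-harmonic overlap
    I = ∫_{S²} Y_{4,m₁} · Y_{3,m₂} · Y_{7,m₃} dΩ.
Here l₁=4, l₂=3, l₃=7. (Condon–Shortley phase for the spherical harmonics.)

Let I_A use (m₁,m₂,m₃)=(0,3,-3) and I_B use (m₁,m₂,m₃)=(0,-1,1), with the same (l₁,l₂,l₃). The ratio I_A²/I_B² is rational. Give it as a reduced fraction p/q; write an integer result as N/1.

1/5

Same 4,3,7: normalisation and zero-m 3j drop out of the ratio.
A: Δ: 0! 8! 6! / 15! → 1/45045; sum: t=0:+1/414720 = 1/414720; 3j²(4 3 7; 0 3 -3) = Δ·Π!·Σ² = 2/429  (sign +1)
B: Δ: 0! 8! 6! / 15! → 1/45045; sum: t=0:+1/27648 = 1/27648; 3j²(4 3 7; 0 -1 1) = Δ·Π!·Σ² = 10/429  (sign +1)
I_A²/I_B² = (2/429)/(10/429) = 1/5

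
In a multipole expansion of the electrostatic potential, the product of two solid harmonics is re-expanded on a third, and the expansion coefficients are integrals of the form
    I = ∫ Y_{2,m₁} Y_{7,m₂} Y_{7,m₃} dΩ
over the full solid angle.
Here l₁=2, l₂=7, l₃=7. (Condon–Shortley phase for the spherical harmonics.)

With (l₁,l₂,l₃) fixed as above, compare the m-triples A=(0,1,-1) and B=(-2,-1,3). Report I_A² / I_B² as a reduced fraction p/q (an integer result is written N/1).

Shared (l₁,l₂,l₃)=(2,7,7): N and (l;000)² cancel in I_A²/I_B².
A: Δ = 2!·2!·12!/17! = 1/185640; Racah Σ t=0..2: t=0:+1/3870720 t=1:−1/604800 t=2:+1/2073600 = -53/58060800; ⇒ 3j(2 7 7; 0 1 -1)² = 2809/185640, sgn -1
B: Δ = 2!·2!·12!/17! = 1/185640; Racah Σ t=2..2: t=2:+1/3870720 = 1/3870720; ⇒ 3j(2 7 7; -2 -1 3)² = 135/6188, sgn +1
I_A²/I_B² = (2809/185640)/(135/6188) = 2809/4050

2809/4050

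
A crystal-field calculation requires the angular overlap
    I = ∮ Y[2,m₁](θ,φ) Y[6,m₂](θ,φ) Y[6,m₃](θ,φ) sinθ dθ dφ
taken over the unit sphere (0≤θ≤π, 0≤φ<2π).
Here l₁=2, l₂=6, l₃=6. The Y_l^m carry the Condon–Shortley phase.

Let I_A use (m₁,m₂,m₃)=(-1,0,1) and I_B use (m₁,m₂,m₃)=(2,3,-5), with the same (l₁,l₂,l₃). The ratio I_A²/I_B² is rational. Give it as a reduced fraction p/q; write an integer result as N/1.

Same 2,6,6: normalisation and zero-m 3j drop out of the ratio.
A: Δ: 2! 2! 10! / 15! → 1/90090; sum: t=1:−1/28800 t=2:+1/34560 = -1/172800; 3j²(2 6 6; -1 0 1) = Δ·Π!·Σ² = 1/1430  (sign +1)
B: Δ: 2! 2! 10! / 15! → 1/90090; sum: t=0:+1/1451520 = 1/1451520; 3j²(2 6 6; 2 3 -5) = Δ·Π!·Σ² = 1/91  (sign -1)
I_A²/I_B² = (1/1430)/(1/91) = 7/110

7/110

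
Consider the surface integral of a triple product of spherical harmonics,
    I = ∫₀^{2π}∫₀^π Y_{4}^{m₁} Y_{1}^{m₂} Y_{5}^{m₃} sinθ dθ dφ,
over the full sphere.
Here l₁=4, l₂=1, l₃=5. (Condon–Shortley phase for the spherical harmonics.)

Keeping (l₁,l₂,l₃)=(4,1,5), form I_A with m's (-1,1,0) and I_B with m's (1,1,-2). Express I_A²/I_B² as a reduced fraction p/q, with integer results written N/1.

Same 4,1,5: normalisation and zero-m 3j drop out of the ratio.
A: Δ: 0! 8! 2! / 11! → 1/495; sum: t=0:+1/1440 = 1/1440; 3j²(4 1 5; -1 1 0) = Δ·Π!·Σ² = 2/99  (sign -1)
B: Δ: 0! 8! 2! / 11! → 1/495; sum: t=0:+1/1440 = 1/1440; 3j²(4 1 5; 1 1 -2) = Δ·Π!·Σ² = 7/165  (sign -1)
I_A²/I_B² = (2/99)/(7/165) = 10/21

10/21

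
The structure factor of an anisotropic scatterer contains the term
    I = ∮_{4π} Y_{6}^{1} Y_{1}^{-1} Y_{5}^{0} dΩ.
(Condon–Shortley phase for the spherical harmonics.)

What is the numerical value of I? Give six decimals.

m-sum 0 ✓  L=12 even ✓  5≤5≤7 ✓
Π(2lᵢ+1) = 13×3×11 = 429
triangle coeff Δ(6,1,5) = 1/858
Σ_t [1,1]: t=1:−1/14400 = -1/14400
(3j)²=6/143 [(6 1 5; 0 0 0)], sign=+1
Σ_t [0,0]: t=0:+1/28800 = 1/28800
(3j)²=7/286 [(6 1 5; 1 -1 0)], sign=-1
⇒ 4πI² = 63/143
I = (-1)√(63/143/(4π)) = -0.18723944

-0.187239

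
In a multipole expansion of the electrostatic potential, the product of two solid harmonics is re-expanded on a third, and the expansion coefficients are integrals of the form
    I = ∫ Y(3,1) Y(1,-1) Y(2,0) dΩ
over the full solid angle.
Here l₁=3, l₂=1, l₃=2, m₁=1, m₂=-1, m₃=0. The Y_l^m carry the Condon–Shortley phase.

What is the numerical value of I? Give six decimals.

Rules hold: Σm=0, L=6 even, 2≤2≤4.
N = 7·3·5 = 105
Δ = 2!·4!·0!/7! = 1/105
Racah Σ t=1..1: t=1:−1/4 = -1/4
⇒ 3j(3 1 2; 0 0 0)² = 3/35, sgn -1
Racah Σ t=0..0: t=0:+1/8 = 1/8
⇒ 3j(3 1 2; 1 -1 0)² = 2/35, sgn +1
4πI² = N·(3j₀)²·(3jₘ)² = 18/35
I = -1·√(0.514286/4π) = -0.20230066

-0.202301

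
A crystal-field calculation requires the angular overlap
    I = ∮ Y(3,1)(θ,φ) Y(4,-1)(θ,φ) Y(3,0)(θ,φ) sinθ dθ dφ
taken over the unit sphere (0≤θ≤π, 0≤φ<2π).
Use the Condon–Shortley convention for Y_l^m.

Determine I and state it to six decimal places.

Rules hold: Σm=0, L=10 even, 1≤3≤7.
N = 7·9·7 = 441
Δ = 4!·2!·4!/11! = 1/34650
Racah Σ t=1..3: t=1:−1/72 t=2:+1/16 t=3:−1/72 = 5/144
⇒ 3j(3 4 3; 0 0 0)² = 2/77, sgn -1
Racah Σ t=0..2: t=0:+1/288 t=1:−1/24 t=2:+1/48 = -5/288
⇒ 3j(3 4 3; 1 -1 0)² = 5/462, sgn +1
4πI² = N·(3j₀)²·(3jₘ)² = 15/121
I = -1·√(0.123967/4π) = -0.09932258

-0.099323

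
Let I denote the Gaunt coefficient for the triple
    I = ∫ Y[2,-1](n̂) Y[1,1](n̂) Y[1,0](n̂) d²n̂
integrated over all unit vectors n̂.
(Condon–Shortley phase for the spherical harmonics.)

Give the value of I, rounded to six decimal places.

Checks pass: Σm=0; 4 even; l₃=1∈[1,3].
(2·2+1)(2·1+1)(2·1+1) = 45
Δ: 2! 2! 0! / 5! → 1/30
sum: t=1:−1/1 = -1/1
3j²(2 1 1; 0 0 0) = Δ·Π!·Σ² = 2/15  (sign +1)
sum: t=2:+1/2 = 1/2
3j²(2 1 1; -1 1 0) = Δ·Π!·Σ² = 1/10  (sign -1)
combine: 4πI² = 45·2/15·1/10 = 3/5
take √, sign -1: I = -0.21850969

-0.218510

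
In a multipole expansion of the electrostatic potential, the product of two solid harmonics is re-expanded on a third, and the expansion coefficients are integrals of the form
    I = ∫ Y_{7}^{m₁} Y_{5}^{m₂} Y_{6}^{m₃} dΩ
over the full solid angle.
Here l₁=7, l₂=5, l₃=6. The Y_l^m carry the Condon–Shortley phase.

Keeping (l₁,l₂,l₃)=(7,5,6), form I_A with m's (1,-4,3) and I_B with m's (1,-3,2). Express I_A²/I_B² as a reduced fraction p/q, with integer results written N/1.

Shared (l₁,l₂,l₃)=(7,5,6): N and (l;000)² cancel in I_A²/I_B².
A: Δ = 6!·8!·4!/19! = 1/174594420; Racah Σ t=0..1: t=0:+1/6220800 t=1:−1/2073600 = -1/3110400; ⇒ 3j(7 5 6; 1 -4 3)² = 3136/230945, sgn +1
B: Δ = 6!·8!·4!/19! = 1/174594420; Racah Σ t=0..2: t=0:+1/4147200 t=1:−1/518400 t=2:+1/663552 = -1/5529600; ⇒ 3j(7 5 6; 1 -3 2)² = 98/230945, sgn -1
I_A²/I_B² = (3136/230945)/(98/230945) = 32/1

32/1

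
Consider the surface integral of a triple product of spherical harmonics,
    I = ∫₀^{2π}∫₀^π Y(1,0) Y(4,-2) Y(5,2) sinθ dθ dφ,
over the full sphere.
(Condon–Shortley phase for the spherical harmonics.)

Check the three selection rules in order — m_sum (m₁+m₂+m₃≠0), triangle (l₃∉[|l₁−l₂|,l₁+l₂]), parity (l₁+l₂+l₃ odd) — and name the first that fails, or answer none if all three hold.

none

Σmᵢ = 0  ✓
l₃∈[|l₁−l₂|,l₁+l₂]=[3,5], have l₃=5  ✓
Σlᵢ = 10 ⇒ even  ✓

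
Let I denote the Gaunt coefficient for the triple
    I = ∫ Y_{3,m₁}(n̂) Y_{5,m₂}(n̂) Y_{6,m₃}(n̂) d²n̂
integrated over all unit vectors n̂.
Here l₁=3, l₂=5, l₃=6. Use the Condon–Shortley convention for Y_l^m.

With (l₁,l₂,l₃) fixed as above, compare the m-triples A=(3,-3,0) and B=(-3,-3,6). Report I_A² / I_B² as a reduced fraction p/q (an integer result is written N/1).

l's match ⇒ only the (l;m) 3-j factors differ between A and B.
A: triangle coeff Δ(3,5,6) = 1/675675; Σ_t [0,0]: t=0:+1/69120 = 1/69120; (3j)²=4/429 [(3 5 6; 3 -3 0)], sign=+1
B: triangle coeff Δ(3,5,6) = 1/675675; Σ_t [2,2]: t=2:+1/1935360 = 1/1935360; (3j)²=1/91 [(3 5 6; -3 -3 6)], sign=+1
I_A²/I_B² = (4/429)/(1/91) = 28/33

28/33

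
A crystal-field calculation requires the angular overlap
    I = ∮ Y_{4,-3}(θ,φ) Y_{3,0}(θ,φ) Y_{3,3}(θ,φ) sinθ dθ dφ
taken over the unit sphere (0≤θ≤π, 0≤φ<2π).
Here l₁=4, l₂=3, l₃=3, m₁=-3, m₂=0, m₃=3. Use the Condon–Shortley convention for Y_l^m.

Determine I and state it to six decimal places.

Checks pass: Σm=0; 10 even; l₃=3∈[1,7].
(2·4+1)(2·3+1)(2·3+1) = 441
Δ: 4! 4! 2! / 11! → 1/34650
sum: t=1:−1/72 t=2:+1/16 t=3:−1/72 = 5/144
3j²(4 3 3; 0 0 0) = Δ·Π!·Σ² = 2/77  (sign -1)
sum: t=3:−1/288 = -1/288
3j²(4 3 3; -3 0 3) = Δ·Π!·Σ² = 1/22  (sign -1)
combine: 4πI² = 441·2/77·1/22 = 63/121
take √, sign +1: I = 0.20355073

0.203551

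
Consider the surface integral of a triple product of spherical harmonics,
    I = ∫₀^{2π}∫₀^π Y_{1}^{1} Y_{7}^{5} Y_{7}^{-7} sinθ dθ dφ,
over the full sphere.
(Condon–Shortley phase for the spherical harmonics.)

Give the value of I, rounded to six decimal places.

0.000000

1 + 5 − 7 = -1 ≠ 0: azimuthal integral kills it; I = 0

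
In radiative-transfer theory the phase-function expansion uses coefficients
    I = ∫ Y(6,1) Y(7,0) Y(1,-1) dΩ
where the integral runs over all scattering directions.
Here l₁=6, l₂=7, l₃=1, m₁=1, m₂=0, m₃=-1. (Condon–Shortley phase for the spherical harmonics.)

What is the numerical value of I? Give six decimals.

0.160342

m-sum 0 ✓  L=14 even ✓  1≤1≤13 ✓
Π(2lᵢ+1) = 13×15×3 = 585
triangle coeff Δ(6,7,1) = 1/1365
Σ_t [6,6]: t=6:+1/518400 = 1/518400
(3j)²=7/195 [(6 7 1; 0 0 0)], sign=-1
Σ_t [5,5]: t=5:−1/1209600 = -1/1209600
(3j)²=1/65 [(6 7 1; 1 0 -1)], sign=-1
⇒ 4πI² = 21/65
I = (+1)√(21/65/(4π)) = 0.16034227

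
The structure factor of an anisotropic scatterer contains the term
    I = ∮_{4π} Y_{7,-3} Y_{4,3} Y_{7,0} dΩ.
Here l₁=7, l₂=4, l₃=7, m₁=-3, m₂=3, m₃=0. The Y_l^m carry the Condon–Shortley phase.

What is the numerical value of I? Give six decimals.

0.094835

Checks pass: Σm=0; 18 even; l₃=7∈[3,11].
(2·7+1)(2·4+1)(2·7+1) = 2025
Δ: 4! 10! 4! / 19! → 1/58198140
sum: t=0:+1/17418240 t=1:−1/622080 t=2:+1/230400 t=3:−1/622080 t=4:+1/17418240 = 1/806400
3j²(7 4 7; 0 0 0) = Δ·Π!·Σ² = 2268/230945  (sign -1)
sum: t=3:−1/4354560 t=4:+1/2488320 = 1/5806080
3j²(7 4 7; -3 3 0) = Δ·Π!·Σ² = 525/92378  (sign -1)
combine: 4πI² = 2025·2268/230945·525/92378 = 241116750/2133423721
take √, sign +1: I = 0.09483534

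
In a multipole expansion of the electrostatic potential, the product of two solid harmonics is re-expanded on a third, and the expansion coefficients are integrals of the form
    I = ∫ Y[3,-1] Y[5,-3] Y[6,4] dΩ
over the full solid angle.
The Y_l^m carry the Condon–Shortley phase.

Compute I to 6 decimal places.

0.113950

Checks pass: Σm=0; 14 even; l₃=6∈[2,8].
(2·3+1)(2·5+1)(2·6+1) = 1001
Δ: 2! 4! 8! / 15! → 1/675675
sum: t=0:+1/8640 t=1:−1/2304 t=2:+1/8640 = -7/34560
3j²(3 5 6; 0 0 0) = Δ·Π!·Σ² = 7/429  (sign -1)
sum: t=0:+1/69120 t=1:−1/30240 t=2:+1/322560 = -1/64512
3j²(3 5 6; -1 -3 4) = Δ·Π!·Σ² = 10/1001  (sign -1)
combine: 4πI² = 1001·7/429·10/1001 = 70/429
take √, sign +1: I = 0.11395029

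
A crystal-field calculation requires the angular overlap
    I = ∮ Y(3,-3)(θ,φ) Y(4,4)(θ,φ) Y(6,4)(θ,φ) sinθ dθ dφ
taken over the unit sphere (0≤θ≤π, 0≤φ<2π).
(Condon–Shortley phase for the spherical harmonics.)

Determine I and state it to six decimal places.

0.000000

-3 + 4 + 4 = 5 ≠ 0: azimuthal integral kills it; I = 0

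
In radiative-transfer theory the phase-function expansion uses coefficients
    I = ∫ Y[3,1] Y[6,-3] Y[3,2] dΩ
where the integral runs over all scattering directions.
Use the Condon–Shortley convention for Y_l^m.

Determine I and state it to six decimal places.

-0.230476

Rules hold: Σm=0, L=12 even, 3≤3≤9.
N = 7·13·7 = 637
Δ = 6!·0!·6!/13! = 1/12012
Racah Σ t=3..3: t=3:−1/1296 = -1/1296
⇒ 3j(3 6 3; 0 0 0)² = 100/3003, sgn +1
Racah Σ t=2..2: t=2:+1/5760 = 1/5760
⇒ 3j(3 6 3; 1 -3 2)² = 9/286, sgn -1
4πI² = N·(3j₀)²·(3jₘ)² = 1050/1573
I = -1·√(0.667514/4π) = -0.23047581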